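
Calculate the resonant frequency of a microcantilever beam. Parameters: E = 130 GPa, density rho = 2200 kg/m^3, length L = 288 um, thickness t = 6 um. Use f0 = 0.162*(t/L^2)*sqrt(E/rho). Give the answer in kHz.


Step 1: Convert units to SI.
t_SI = 6e-6 m, L_SI = 288e-6 m
Step 2: Calculate sqrt(E/rho).
sqrt(130e9 / 2200) = 7687.06 m/s
Step 3: Compute f0.
f0 = 0.162 * 6e-6 / (288e-6)^2 * 7687.06 = 90082.7 Hz = 90.08 kHz


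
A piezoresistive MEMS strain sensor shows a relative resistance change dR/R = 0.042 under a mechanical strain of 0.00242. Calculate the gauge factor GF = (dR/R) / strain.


Step 1: Identify values.
dR/R = 0.042, strain = 0.00242
Step 2: GF = (dR/R) / strain = 0.042 / 0.00242
GF = 17.4


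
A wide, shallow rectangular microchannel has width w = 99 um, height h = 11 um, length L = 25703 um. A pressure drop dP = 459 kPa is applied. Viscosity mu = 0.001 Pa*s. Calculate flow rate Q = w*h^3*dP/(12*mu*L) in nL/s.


Step 1: Convert all dimensions to SI (meters).
w = 99e-6 m, h = 11e-6 m, L = 25703e-6 m, dP = 459e3 Pa
Step 2: Q = w * h^3 * dP / (12 * mu * L)
Q = 99e-6 * (11e-6)^3 * 459e3 / (12 * 0.001 * 25703e-6) = 1.9609245e-10 m^3/s
Step 3: Convert Q from m^3/s to nL/s (1 m^3 = 1e12 nL, so multiply by 1e12).
Q = 196.092 nL/s


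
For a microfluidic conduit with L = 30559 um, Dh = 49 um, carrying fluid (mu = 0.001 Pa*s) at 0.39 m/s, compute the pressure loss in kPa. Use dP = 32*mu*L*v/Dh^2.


Step 1: Convert to SI: L = 30559e-6 m, Dh = 49e-6 m
Step 2: dP = 32 * 0.001 * 30559e-6 * 0.39 / (49e-6)^2
Step 3: dP = 158840.62 Pa
Step 4: Convert to kPa: dP = 158.84 kPa


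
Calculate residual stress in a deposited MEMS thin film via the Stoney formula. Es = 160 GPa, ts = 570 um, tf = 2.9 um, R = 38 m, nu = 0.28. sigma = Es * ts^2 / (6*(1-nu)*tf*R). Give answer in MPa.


Step 1: Compute numerator: Es * ts^2 = 160 * 570^2 = 51984000 (GPa*um^2)
Step 2: Compute denominator (R in um): 6*(1-nu)*tf*R = 6*0.72*2.9*38e6 = 476064000.0 (um^2)
Step 3: sigma (GPa) = 51984000 / 476064000.0 = 1.09195e-01 GPa
Step 4: Convert to MPa (x1000): sigma = 109.2 MPa


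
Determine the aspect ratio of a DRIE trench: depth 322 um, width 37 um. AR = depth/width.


Step 1: AR = depth / width
Step 2: AR = 322 / 37
AR = 8.7


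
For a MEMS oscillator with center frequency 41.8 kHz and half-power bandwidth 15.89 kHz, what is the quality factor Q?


Step 1: Q = f0 / bandwidth
Step 2: Q = 41.8 / 15.89
Q = 2.6


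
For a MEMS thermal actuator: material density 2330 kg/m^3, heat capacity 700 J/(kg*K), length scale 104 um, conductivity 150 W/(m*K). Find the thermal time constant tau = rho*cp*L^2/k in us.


Step 1: Convert L to m: L = 104e-6 m
Step 2: L^2 = (104e-6)^2 = 1.0816e-08 m^2
Step 3: tau = 2330 * 700 * 1.0816e-08 / 150 = 1.1760597e-04 s
Step 4: Convert to microseconds (multiply by 1e6).
tau = 117.606 us


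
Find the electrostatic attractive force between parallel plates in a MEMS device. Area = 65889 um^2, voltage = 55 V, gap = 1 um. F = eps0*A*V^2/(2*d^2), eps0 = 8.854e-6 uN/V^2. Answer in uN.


Step 1: Identify parameters.
eps0 = 8.854e-6 uN/V^2, A = 65889 um^2, V = 55 V, d = 1 um
Step 2: Compute V^2 = 55^2 = 3025
Step 3: Compute d^2 = 1^2 = 1
Step 4: F = 0.5 * 8.854e-6 * 65889 * 3025 / 1
F = 882.364 uN


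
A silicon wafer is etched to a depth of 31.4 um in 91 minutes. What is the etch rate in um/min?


Step 1: Etch rate = depth / time
Step 2: rate = 31.4 / 91
rate = 0.345 um/min


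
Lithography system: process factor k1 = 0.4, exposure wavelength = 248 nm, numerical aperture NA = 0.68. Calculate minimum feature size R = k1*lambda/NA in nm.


Step 1: Identify values: k1 = 0.4, lambda = 248 nm, NA = 0.68
Step 2: R = k1 * lambda / NA
R = 0.4 * 248 / 0.68
R = 145.9 nm


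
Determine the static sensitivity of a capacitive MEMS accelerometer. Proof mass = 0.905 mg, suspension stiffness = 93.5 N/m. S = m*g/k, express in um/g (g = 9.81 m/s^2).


Step 1: Convert mass: m = 0.905 mg = 9.05e-07 kg
Step 2: S = m * g / k = 9.05e-07 * 9.81 / 93.5
Step 3: S = 9.50e-08 m/g
Step 4: Convert to um/g: S = 0.095 um/g


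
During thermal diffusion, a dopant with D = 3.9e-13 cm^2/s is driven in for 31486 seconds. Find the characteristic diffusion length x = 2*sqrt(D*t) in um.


Step 1: Compute D*t = 3.9e-13 * 31486 = 1.227954e-08 cm^2
Step 2: sqrt(D*t) = 1.10813e-04 cm
Step 3: x = 2 * 1.10813e-04 cm = 2.21626e-04 cm
Step 4: Convert to um (1 cm = 1e4 um): x = 2.216 um


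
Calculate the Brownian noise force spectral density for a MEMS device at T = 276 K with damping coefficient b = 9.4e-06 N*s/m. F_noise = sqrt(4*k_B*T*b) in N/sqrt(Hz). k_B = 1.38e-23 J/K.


Step 1: Compute 4 * k_B * T * b
= 4 * 1.38e-23 * 276 * 9.4e-06
= 1.4321e-25 N^2/Hz
Step 2: F_noise = sqrt(1.4321e-25)
F_noise = 3.78e-13 N/sqrt(Hz)


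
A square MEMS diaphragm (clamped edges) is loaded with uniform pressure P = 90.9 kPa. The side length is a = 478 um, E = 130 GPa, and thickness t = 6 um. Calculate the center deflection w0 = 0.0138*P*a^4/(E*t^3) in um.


Step 1: Convert pressure to compatible units (E is in GPa, so P in GPa).
P = 90.9 kPa = 90.9e-6 GPa
Step 2: Compute numerator: 0.0138 * P * a^4.
a^4 = 478^4 = 52204938256
numerator = 0.0138 * 90.9e-6 * 52204938256 = 6.548692e+04
Step 3: Compute denominator: E * t^3 = 130 * 6^3 = 28080
Step 4: w0 = numerator / denominator = 6.548692e+04 / 28080 = 2.3322 um


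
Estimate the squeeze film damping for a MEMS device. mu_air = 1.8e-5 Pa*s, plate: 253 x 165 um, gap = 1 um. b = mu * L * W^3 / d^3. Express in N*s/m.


Step 1: Convert to SI.
L = 253e-6 m, W = 165e-6 m, d = 1e-6 m
Step 2: W^3 = (165e-6)^3 = 4.49e-12 m^3
Step 3: d^3 = (1e-6)^3 = 1.00e-18 m^3
Step 4: b = 1.8e-5 * 253e-6 * 4.49e-12 / 1.00e-18
b = 2.05e-02 N*s/m


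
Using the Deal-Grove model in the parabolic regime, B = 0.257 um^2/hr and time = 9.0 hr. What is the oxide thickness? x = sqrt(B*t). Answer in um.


Step 1: Compute B*t = 0.257 * 9.0 = 2.313
Step 2: x = sqrt(2.313)
x = 1.521 um


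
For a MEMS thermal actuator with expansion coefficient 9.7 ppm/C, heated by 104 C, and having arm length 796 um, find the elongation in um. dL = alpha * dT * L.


Step 1: Convert CTE: alpha = 9.7 ppm/C = 9.7e-6 /C
Step 2: dL = 9.7e-6 * 104 * 796
dL = 0.803 um


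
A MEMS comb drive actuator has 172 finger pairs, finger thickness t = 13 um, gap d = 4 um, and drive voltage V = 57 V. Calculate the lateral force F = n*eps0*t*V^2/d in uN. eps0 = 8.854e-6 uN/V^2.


Step 1: Parameters: n=172, eps0=8.854e-6 uN/V^2, t=13 um, V=57 V, d=4 um
Step 2: V^2 = 3249
Step 3: F = 172 * 8.854e-6 * 13 * 3249 / 4
F = 16.081 uN


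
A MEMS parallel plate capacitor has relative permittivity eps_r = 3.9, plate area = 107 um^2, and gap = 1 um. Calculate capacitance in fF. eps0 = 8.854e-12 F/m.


Step 1: Convert area to m^2: A = 107e-12 m^2
Step 2: Convert gap to m: d = 1e-6 m
Step 3: C = eps0 * eps_r * A / d
C = 8.854e-12 * 3.9 * 107e-12 / 1e-6
Step 4: Convert to fF (multiply by 1e15).
C = 3.69 fF


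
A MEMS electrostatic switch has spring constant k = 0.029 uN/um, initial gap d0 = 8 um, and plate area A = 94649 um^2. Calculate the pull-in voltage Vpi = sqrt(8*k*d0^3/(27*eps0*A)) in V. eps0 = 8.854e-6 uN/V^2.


Step 1: Compute numerator: 8 * k * d0^3 = 8 * 0.029 * 8^3 = 118.784
Step 2: Compute denominator: 27 * eps0 * A = 27 * 8.854e-6 * 94649 = 22.626601
Step 3: Vpi = sqrt(118.784 / 22.626601)
Vpi = 2.29 V


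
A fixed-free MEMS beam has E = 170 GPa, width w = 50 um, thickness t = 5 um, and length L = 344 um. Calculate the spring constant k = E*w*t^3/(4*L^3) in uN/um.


Step 1: Convert E to consistent units (1 GPa = 1000 uN/um^2).
E = 170 GPa = 170000 uN/um^2
Step 2: Compute t^3 = 5^3 = 125
Step 3: Compute L^3 = 344^3 = 40707584
Step 4: k = 170000 * 50 * 125 / (4 * 40707584)
k = 6.5252 uN/um


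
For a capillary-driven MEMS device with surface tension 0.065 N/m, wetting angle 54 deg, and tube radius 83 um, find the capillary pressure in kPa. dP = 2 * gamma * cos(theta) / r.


Step 1: cos(54 deg) = 0.5878
Step 2: Convert r to m: r = 83e-6 m
Step 3: dP = 2 * 0.065 * 0.5878 / 83e-6 = 920.7 Pa
Step 4: Convert Pa to kPa (divide by 1000).
dP = 0.92 kPa


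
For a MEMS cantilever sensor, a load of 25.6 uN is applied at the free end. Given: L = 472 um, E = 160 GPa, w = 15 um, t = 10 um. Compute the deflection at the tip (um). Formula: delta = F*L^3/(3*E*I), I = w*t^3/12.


Step 1: Calculate the second moment of area.
I = w * t^3 / 12 = 15 * 10^3 / 12 = 1250.0 um^4
Step 2: Convert E to consistent units (1 GPa = 1000 uN/um^2).
E = 160 GPa = 160000 uN/um^2
Step 3: Calculate tip deflection.
delta = F * L^3 / (3 * E * I)
delta = 25.6 * 472^3 / (3 * 160000 * 1250.0)
delta = 4.4866 um


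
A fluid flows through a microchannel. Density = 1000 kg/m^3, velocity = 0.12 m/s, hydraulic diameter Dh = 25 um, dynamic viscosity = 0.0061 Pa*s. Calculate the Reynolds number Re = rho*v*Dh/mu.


Step 1: Convert Dh to meters: Dh = 25e-6 m
Step 2: Re = rho * v * Dh / mu
Re = 1000 * 0.12 * 25e-6 / 0.0061
Re = 0.492


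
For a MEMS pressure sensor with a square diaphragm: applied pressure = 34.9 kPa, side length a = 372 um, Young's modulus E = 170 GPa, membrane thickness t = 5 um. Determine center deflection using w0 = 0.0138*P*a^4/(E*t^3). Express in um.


Step 1: Convert pressure to compatible units (E is in GPa, so P in GPa).
P = 34.9 kPa = 34.9e-6 GPa
Step 2: Compute numerator: 0.0138 * P * a^4.
a^4 = 372^4 = 19150131456
numerator = 0.0138 * 34.9e-6 * 19150131456 = 9.2231e+03
Step 3: Compute denominator: E * t^3 = 170 * 5^3 = 21250
Step 4: w0 = numerator / denominator = 9.2231e+03 / 21250 = 0.434 um


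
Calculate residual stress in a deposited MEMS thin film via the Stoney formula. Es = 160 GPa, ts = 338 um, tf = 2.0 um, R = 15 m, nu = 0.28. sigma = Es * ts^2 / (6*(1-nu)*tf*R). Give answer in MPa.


Step 1: Compute numerator: Es * ts^2 = 160 * 338^2 = 18279040 (GPa*um^2)
Step 2: Compute denominator (R in um): 6*(1-nu)*tf*R = 6*0.72*2.0*15e6 = 129600000.0 (um^2)
Step 3: sigma (GPa) = 18279040 / 129600000.0 = 1.41042e-01 GPa
Step 4: Convert to MPa (x1000): sigma = 141.0 MPa


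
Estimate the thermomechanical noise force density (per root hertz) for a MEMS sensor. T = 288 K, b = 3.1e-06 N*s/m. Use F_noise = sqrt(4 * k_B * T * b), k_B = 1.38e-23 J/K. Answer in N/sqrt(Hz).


Step 1: Compute 4 * k_B * T * b
= 4 * 1.38e-23 * 288 * 3.1e-06
= 4.9283e-26 N^2/Hz
Step 2: F_noise = sqrt(4.9283e-26)
F_noise = 2.22e-13 N/sqrt(Hz)


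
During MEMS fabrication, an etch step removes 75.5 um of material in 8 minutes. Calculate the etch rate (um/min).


Step 1: Etch rate = depth / time
Step 2: rate = 75.5 / 8
rate = 9.438 um/min


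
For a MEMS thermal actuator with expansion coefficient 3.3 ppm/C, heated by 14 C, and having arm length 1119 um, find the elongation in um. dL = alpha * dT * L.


Step 1: Convert CTE: alpha = 3.3 ppm/C = 3.3e-6 /C
Step 2: dL = 3.3e-6 * 14 * 1119
dL = 0.0517 um


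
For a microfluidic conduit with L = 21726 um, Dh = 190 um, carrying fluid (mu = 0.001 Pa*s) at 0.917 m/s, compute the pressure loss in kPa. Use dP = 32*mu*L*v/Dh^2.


Step 1: Convert to SI: L = 21726e-6 m, Dh = 190e-6 m
Step 2: dP = 32 * 0.001 * 21726e-6 * 0.917 / (190e-6)^2
Step 3: dP = 17660.05 Pa
Step 4: Convert to kPa: dP = 17.66 kPa


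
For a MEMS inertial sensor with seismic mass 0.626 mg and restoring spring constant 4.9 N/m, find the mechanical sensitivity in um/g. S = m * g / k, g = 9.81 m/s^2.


Step 1: Convert mass: m = 0.626 mg = 6.26e-07 kg
Step 2: S = m * g / k = 6.26e-07 * 9.81 / 4.9
Step 3: S = 1.25e-06 m/g
Step 4: Convert to um/g: S = 1.253 um/g


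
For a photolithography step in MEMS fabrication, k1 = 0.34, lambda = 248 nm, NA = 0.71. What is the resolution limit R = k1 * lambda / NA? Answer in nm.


Step 1: Identify values: k1 = 0.34, lambda = 248 nm, NA = 0.71
Step 2: R = k1 * lambda / NA
R = 0.34 * 248 / 0.71
R = 118.8 nm


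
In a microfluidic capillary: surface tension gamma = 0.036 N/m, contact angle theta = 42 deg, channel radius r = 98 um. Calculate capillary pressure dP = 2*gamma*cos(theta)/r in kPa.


Step 1: cos(42 deg) = 0.7431
Step 2: Convert r to m: r = 98e-6 m
Step 3: dP = 2 * 0.036 * 0.7431 / 98e-6 = 546.0 Pa
Step 4: Convert Pa to kPa (divide by 1000).
dP = 0.55 kPa


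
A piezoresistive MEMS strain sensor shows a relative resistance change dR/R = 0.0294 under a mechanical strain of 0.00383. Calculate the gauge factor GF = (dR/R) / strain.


Step 1: Identify values.
dR/R = 0.0294, strain = 0.00383
Step 2: GF = (dR/R) / strain = 0.0294 / 0.00383
GF = 7.7


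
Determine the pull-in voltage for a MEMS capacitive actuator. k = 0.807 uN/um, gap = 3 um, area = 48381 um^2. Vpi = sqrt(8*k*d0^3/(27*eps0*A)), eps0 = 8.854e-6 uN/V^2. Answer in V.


Step 1: Compute numerator: 8 * k * d0^3 = 8 * 0.807 * 3^3 = 174.312
Step 2: Compute denominator: 27 * eps0 * A = 27 * 8.854e-6 * 48381 = 11.565865
Step 3: Vpi = sqrt(174.312 / 11.565865)
Vpi = 3.88 V


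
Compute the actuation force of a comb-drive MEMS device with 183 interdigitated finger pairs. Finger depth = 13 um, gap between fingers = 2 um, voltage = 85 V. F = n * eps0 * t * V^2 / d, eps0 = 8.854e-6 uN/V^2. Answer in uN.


Step 1: Parameters: n=183, eps0=8.854e-6 uN/V^2, t=13 um, V=85 V, d=2 um
Step 2: V^2 = 7225
Step 3: F = 183 * 8.854e-6 * 13 * 7225 / 2
F = 76.092 uN


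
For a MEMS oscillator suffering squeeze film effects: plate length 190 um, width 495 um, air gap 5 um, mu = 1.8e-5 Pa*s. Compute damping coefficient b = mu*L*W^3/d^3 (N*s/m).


Step 1: Convert to SI.
L = 190e-6 m, W = 495e-6 m, d = 5e-6 m
Step 2: W^3 = (495e-6)^3 = 1.21e-10 m^3
Step 3: d^3 = (5e-6)^3 = 1.25e-16 m^3
Step 4: b = 1.8e-5 * 190e-6 * 1.21e-10 / 1.25e-16
b = 3.32e-03 N*s/m


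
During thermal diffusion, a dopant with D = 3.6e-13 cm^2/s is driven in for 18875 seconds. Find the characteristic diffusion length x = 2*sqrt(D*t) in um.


Step 1: Compute D*t = 3.6e-13 * 18875 = 6.795e-09 cm^2
Step 2: sqrt(D*t) = 8.24318e-05 cm
Step 3: x = 2 * 8.24318e-05 cm = 1.648636e-04 cm
Step 4: Convert to um (1 cm = 1e4 um): x = 1.649 um


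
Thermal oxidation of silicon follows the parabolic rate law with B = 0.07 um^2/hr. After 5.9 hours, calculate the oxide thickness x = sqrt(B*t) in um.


Step 1: Compute B*t = 0.07 * 5.9 = 0.413
Step 2: x = sqrt(0.413)
x = 0.643 um


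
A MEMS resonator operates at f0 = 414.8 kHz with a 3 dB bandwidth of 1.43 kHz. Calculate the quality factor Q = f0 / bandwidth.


Step 1: Q = f0 / bandwidth
Step 2: Q = 414.8 / 1.43
Q = 290.1


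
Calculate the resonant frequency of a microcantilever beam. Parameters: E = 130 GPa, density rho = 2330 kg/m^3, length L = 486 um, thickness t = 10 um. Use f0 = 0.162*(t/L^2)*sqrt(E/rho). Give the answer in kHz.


Step 1: Convert units to SI.
t_SI = 10e-6 m, L_SI = 486e-6 m
Step 2: Calculate sqrt(E/rho).
sqrt(130e9 / 2330) = 7469.54 m/s
Step 3: Compute f0.
f0 = 0.162 * 10e-6 / (486e-6)^2 * 7469.54 = 51231.4 Hz = 51.23 kHz


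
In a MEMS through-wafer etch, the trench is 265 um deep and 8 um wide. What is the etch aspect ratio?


Step 1: AR = depth / width
Step 2: AR = 265 / 8
AR = 33.1


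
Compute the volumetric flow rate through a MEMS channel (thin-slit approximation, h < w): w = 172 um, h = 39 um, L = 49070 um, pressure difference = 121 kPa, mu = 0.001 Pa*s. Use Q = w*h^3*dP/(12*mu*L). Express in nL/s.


Step 1: Convert all dimensions to SI (meters).
w = 172e-6 m, h = 39e-6 m, L = 49070e-6 m, dP = 121e3 Pa
Step 2: Q = w * h^3 * dP / (12 * mu * L)
Q = 172e-6 * (39e-6)^3 * 121e3 / (12 * 0.001 * 49070e-6) = 2.09657467e-09 m^3/s
Step 3: Convert Q from m^3/s to nL/s (1 m^3 = 1e12 nL, so multiply by 1e12).
Q = 2096.575 nL/s


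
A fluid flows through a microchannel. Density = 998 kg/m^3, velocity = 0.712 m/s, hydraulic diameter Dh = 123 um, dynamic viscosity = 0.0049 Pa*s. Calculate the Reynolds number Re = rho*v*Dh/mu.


Step 1: Convert Dh to meters: Dh = 123e-6 m
Step 2: Re = rho * v * Dh / mu
Re = 998 * 0.712 * 123e-6 / 0.0049
Re = 17.837


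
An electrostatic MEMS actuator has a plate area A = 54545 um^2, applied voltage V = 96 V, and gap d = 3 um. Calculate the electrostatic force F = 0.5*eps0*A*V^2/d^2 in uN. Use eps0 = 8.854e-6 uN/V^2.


Step 1: Identify parameters.
eps0 = 8.854e-6 uN/V^2, A = 54545 um^2, V = 96 V, d = 3 um
Step 2: Compute V^2 = 96^2 = 9216
Step 3: Compute d^2 = 3^2 = 9
Step 4: F = 0.5 * 8.854e-6 * 54545 * 9216 / 9
F = 247.266 uN


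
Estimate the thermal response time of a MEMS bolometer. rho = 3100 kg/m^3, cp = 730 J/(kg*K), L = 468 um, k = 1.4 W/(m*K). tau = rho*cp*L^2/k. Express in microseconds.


Step 1: Convert L to m: L = 468e-6 m
Step 2: L^2 = (468e-6)^2 = 2.19024e-07 m^2
Step 3: tau = 3100 * 730 * 2.19024e-07 / 1.4 = 3.5403665143e-01 s
Step 4: Convert to microseconds (multiply by 1e6).
tau = 354036.651 us


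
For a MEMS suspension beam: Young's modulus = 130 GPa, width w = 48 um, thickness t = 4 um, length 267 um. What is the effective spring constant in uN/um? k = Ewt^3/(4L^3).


Step 1: Convert E to consistent units (1 GPa = 1000 uN/um^2).
E = 130 GPa = 130000 uN/um^2
Step 2: Compute t^3 = 4^3 = 64
Step 3: Compute L^3 = 267^3 = 19034163
Step 4: k = 130000 * 48 * 64 / (4 * 19034163)
k = 5.2453 uN/um


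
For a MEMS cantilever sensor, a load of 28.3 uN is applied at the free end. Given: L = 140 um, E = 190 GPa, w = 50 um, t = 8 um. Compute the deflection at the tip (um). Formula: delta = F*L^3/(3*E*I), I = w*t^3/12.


Step 1: Calculate the second moment of area.
I = w * t^3 / 12 = 50 * 8^3 / 12 = 2133.3333 um^4
Step 2: Convert E to consistent units (1 GPa = 1000 uN/um^2).
E = 190 GPa = 190000 uN/um^2
Step 3: Calculate tip deflection.
delta = F * L^3 / (3 * E * I)
delta = 28.3 * 140^3 / (3 * 190000 * 2133.3333)
delta = 0.0639 um


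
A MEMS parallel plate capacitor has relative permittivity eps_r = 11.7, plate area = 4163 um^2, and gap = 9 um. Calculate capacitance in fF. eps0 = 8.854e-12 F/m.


Step 1: Convert area to m^2: A = 4163e-12 m^2
Step 2: Convert gap to m: d = 9e-6 m
Step 3: C = eps0 * eps_r * A / d
C = 8.854e-12 * 11.7 * 4163e-12 / 9e-6
Step 4: Convert to fF (multiply by 1e15).
C = 47.92 fF


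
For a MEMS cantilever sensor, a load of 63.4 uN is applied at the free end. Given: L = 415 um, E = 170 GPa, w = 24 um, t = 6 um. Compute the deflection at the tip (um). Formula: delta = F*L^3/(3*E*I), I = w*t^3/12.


Step 1: Calculate the second moment of area.
I = w * t^3 / 12 = 24 * 6^3 / 12 = 432.0 um^4
Step 2: Convert E to consistent units (1 GPa = 1000 uN/um^2).
E = 170 GPa = 170000 uN/um^2
Step 3: Calculate tip deflection.
delta = F * L^3 / (3 * E * I)
delta = 63.4 * 415^3 / (3 * 170000 * 432.0)
delta = 20.5674 um


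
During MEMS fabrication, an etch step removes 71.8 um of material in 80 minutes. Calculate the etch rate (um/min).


Step 1: Etch rate = depth / time
Step 2: rate = 71.8 / 80
rate = 0.898 um/min


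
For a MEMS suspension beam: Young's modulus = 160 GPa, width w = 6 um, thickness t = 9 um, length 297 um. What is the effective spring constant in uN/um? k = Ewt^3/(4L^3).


Step 1: Convert E to consistent units (1 GPa = 1000 uN/um^2).
E = 160 GPa = 160000 uN/um^2
Step 2: Compute t^3 = 9^3 = 729
Step 3: Compute L^3 = 297^3 = 26198073
Step 4: k = 160000 * 6 * 729 / (4 * 26198073)
k = 6.6784 uN/um


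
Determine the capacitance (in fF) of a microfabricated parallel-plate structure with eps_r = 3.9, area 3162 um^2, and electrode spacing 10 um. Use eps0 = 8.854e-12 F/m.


Step 1: Convert area to m^2: A = 3162e-12 m^2
Step 2: Convert gap to m: d = 10e-6 m
Step 3: C = eps0 * eps_r * A / d
C = 8.854e-12 * 3.9 * 3162e-12 / 10e-6
Step 4: Convert to fF (multiply by 1e15).
C = 10.92 fF


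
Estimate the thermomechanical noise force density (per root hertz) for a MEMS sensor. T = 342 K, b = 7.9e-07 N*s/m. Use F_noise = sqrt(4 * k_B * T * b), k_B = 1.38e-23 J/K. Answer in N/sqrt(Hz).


Step 1: Compute 4 * k_B * T * b
= 4 * 1.38e-23 * 342 * 7.9e-07
= 1.4914e-26 N^2/Hz
Step 2: F_noise = sqrt(1.4914e-26)
F_noise = 1.22e-13 N/sqrt(Hz)


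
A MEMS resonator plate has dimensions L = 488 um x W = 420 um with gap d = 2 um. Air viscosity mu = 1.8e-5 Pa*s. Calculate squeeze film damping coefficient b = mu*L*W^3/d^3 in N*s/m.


Step 1: Convert to SI.
L = 488e-6 m, W = 420e-6 m, d = 2e-6 m
Step 2: W^3 = (420e-6)^3 = 7.41e-11 m^3
Step 3: d^3 = (2e-6)^3 = 8.00e-18 m^3
Step 4: b = 1.8e-5 * 488e-6 * 7.41e-11 / 8.00e-18
b = 8.13e-02 N*s/m


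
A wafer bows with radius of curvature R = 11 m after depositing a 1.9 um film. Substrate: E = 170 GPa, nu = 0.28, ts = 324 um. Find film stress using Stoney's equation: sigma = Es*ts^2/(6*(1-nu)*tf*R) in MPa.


Step 1: Compute numerator: Es * ts^2 = 170 * 324^2 = 17845920 (GPa*um^2)
Step 2: Compute denominator (R in um): 6*(1-nu)*tf*R = 6*0.72*1.9*11e6 = 90288000.0 (um^2)
Step 3: sigma (GPa) = 17845920 / 90288000.0 = 1.97656e-01 GPa
Step 4: Convert to MPa (x1000): sigma = 197.7 MPa


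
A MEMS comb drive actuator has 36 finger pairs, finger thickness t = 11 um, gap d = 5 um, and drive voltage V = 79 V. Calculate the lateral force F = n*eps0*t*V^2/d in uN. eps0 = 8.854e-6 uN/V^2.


Step 1: Parameters: n=36, eps0=8.854e-6 uN/V^2, t=11 um, V=79 V, d=5 um
Step 2: V^2 = 6241
Step 3: F = 36 * 8.854e-6 * 11 * 6241 / 5
F = 4.376 uN


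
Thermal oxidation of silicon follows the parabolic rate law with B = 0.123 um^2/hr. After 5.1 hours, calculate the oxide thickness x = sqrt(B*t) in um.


Step 1: Compute B*t = 0.123 * 5.1 = 0.6273
Step 2: x = sqrt(0.6273)
x = 0.792 um


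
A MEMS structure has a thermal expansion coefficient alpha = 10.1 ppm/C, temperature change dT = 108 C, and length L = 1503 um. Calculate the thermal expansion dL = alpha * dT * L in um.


Step 1: Convert CTE: alpha = 10.1 ppm/C = 10.1e-6 /C
Step 2: dL = 10.1e-6 * 108 * 1503
dL = 1.6395 um


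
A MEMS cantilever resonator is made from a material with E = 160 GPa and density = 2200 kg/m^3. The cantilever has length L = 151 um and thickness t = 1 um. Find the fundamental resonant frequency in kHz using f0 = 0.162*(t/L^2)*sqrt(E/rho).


Step 1: Convert units to SI.
t_SI = 1e-6 m, L_SI = 151e-6 m
Step 2: Calculate sqrt(E/rho).
sqrt(160e9 / 2200) = 8528.03 m/s
Step 3: Compute f0.
f0 = 0.162 * 1e-6 / (151e-6)^2 * 8528.03 = 60591.2 Hz = 60.59 kHz


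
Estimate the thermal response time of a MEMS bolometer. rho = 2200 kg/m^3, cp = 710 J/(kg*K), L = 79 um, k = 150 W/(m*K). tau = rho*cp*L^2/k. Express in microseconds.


Step 1: Convert L to m: L = 79e-6 m
Step 2: L^2 = (79e-6)^2 = 6.241e-09 m^2
Step 3: tau = 2200 * 710 * 6.241e-09 / 150 = 6.49896e-05 s
Step 4: Convert to microseconds (multiply by 1e6).
tau = 64.99 us


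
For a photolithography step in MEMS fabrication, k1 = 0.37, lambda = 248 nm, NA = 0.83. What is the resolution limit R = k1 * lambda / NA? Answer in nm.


Step 1: Identify values: k1 = 0.37, lambda = 248 nm, NA = 0.83
Step 2: R = k1 * lambda / NA
R = 0.37 * 248 / 0.83
R = 110.6 nm


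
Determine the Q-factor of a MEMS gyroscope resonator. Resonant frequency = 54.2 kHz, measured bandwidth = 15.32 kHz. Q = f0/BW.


Step 1: Q = f0 / bandwidth
Step 2: Q = 54.2 / 15.32
Q = 3.5


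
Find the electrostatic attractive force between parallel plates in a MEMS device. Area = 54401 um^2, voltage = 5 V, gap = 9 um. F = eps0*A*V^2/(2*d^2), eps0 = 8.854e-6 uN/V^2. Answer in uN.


Step 1: Identify parameters.
eps0 = 8.854e-6 uN/V^2, A = 54401 um^2, V = 5 V, d = 9 um
Step 2: Compute V^2 = 5^2 = 25
Step 3: Compute d^2 = 9^2 = 81
Step 4: F = 0.5 * 8.854e-6 * 54401 * 25 / 81
F = 0.074 uN


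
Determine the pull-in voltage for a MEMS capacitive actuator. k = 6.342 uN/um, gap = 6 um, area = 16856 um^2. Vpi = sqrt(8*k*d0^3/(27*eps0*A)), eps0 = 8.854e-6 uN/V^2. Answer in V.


Step 1: Compute numerator: 8 * k * d0^3 = 8 * 6.342 * 6^3 = 10958.976
Step 2: Compute denominator: 27 * eps0 * A = 27 * 8.854e-6 * 16856 = 4.029562
Step 3: Vpi = sqrt(10958.976 / 4.029562)
Vpi = 52.15 V


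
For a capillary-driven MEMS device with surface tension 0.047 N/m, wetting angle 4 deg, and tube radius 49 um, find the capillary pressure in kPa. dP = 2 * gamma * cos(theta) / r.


Step 1: cos(4 deg) = 0.9976
Step 2: Convert r to m: r = 49e-6 m
Step 3: dP = 2 * 0.047 * 0.9976 / 49e-6 = 1913.8 Pa
Step 4: Convert Pa to kPa (divide by 1000).
dP = 1.91 kPa


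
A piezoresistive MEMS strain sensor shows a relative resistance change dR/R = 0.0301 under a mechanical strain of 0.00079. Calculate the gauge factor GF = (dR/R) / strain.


Step 1: Identify values.
dR/R = 0.0301, strain = 0.00079
Step 2: GF = (dR/R) / strain = 0.0301 / 0.00079
GF = 38.1


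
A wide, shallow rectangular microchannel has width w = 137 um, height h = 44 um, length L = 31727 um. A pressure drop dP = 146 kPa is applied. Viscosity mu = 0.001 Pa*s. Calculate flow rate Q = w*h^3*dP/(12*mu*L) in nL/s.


Step 1: Convert all dimensions to SI (meters).
w = 137e-6 m, h = 44e-6 m, L = 31727e-6 m, dP = 146e3 Pa
Step 2: Q = w * h^3 * dP / (12 * mu * L)
Q = 137e-6 * (44e-6)^3 * 146e3 / (12 * 0.001 * 31727e-6) = 4.4752902e-09 m^3/s
Step 3: Convert Q from m^3/s to nL/s (1 m^3 = 1e12 nL, so multiply by 1e12).
Q = 4475.29 nL/s


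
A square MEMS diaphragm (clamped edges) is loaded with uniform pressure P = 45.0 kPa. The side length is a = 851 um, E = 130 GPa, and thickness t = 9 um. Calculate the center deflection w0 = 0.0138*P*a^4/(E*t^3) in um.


Step 1: Convert pressure to compatible units (E is in GPa, so P in GPa).
P = 45.0 kPa = 45.0e-6 GPa
Step 2: Compute numerator: 0.0138 * P * a^4.
a^4 = 851^4 = 524467088401
numerator = 0.0138 * 45.0e-6 * 524467088401 = 3.256941e+05
Step 3: Compute denominator: E * t^3 = 130 * 9^3 = 94770
Step 4: w0 = numerator / denominator = 3.256941e+05 / 94770 = 3.4367 um


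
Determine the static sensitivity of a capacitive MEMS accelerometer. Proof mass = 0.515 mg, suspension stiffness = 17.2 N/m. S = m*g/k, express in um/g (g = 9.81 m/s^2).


Step 1: Convert mass: m = 0.515 mg = 5.15e-07 kg
Step 2: S = m * g / k = 5.15e-07 * 9.81 / 17.2
Step 3: S = 2.94e-07 m/g
Step 4: Convert to um/g: S = 0.294 um/g


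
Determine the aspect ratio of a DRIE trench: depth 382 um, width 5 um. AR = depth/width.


Step 1: AR = depth / width
Step 2: AR = 382 / 5
AR = 76.4


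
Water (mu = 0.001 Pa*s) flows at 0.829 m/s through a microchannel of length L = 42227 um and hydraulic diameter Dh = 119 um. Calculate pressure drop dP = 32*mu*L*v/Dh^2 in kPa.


Step 1: Convert to SI: L = 42227e-6 m, Dh = 119e-6 m
Step 2: dP = 32 * 0.001 * 42227e-6 * 0.829 / (119e-6)^2
Step 3: dP = 79104.43 Pa
Step 4: Convert to kPa: dP = 79.1 kPa


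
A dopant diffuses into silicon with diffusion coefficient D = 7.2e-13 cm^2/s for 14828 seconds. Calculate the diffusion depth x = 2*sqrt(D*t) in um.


Step 1: Compute D*t = 7.2e-13 * 14828 = 1.067616e-08 cm^2
Step 2: sqrt(D*t) = 1.03326e-04 cm
Step 3: x = 2 * 1.03326e-04 cm = 2.06652e-04 cm
Step 4: Convert to um (1 cm = 1e4 um): x = 2.067 um


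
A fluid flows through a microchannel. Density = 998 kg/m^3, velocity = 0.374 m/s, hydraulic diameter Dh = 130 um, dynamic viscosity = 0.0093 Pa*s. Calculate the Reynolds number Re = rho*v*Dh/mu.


Step 1: Convert Dh to meters: Dh = 130e-6 m
Step 2: Re = rho * v * Dh / mu
Re = 998 * 0.374 * 130e-6 / 0.0093
Re = 5.218


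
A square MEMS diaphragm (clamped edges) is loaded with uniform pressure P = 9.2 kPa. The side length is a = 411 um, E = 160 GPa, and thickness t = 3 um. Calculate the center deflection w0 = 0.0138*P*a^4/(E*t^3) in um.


Step 1: Convert pressure to compatible units (E is in GPa, so P in GPa).
P = 9.2 kPa = 9.2e-6 GPa
Step 2: Compute numerator: 0.0138 * P * a^4.
a^4 = 411^4 = 28534304241
numerator = 0.0138 * 9.2e-6 * 28534304241 = 3.62272e+03
Step 3: Compute denominator: E * t^3 = 160 * 3^3 = 4320
Step 4: w0 = numerator / denominator = 3.62272e+03 / 4320 = 0.8386 um


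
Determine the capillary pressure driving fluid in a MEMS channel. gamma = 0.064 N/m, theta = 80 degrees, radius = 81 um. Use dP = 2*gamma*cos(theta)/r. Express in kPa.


Step 1: cos(80 deg) = 0.1736
Step 2: Convert r to m: r = 81e-6 m
Step 3: dP = 2 * 0.064 * 0.1736 / 81e-6 = 274.3 Pa
Step 4: Convert Pa to kPa (divide by 1000).
dP = 0.27 kPa


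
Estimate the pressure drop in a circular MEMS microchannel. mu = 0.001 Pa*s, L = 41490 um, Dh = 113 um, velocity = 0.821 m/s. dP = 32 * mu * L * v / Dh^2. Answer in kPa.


Step 1: Convert to SI: L = 41490e-6 m, Dh = 113e-6 m
Step 2: dP = 32 * 0.001 * 41490e-6 * 0.821 / (113e-6)^2
Step 3: dP = 85364.97 Pa
Step 4: Convert to kPa: dP = 85.36 kPa


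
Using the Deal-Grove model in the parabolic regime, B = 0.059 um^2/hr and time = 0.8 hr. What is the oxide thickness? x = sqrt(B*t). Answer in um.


Step 1: Compute B*t = 0.059 * 0.8 = 0.0472
Step 2: x = sqrt(0.0472)
x = 0.217 um


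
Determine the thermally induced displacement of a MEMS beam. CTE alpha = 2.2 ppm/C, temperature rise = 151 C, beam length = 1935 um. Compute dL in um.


Step 1: Convert CTE: alpha = 2.2 ppm/C = 2.2e-6 /C
Step 2: dL = 2.2e-6 * 151 * 1935
dL = 0.6428 um


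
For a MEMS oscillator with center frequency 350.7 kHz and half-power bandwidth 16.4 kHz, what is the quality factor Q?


Step 1: Q = f0 / bandwidth
Step 2: Q = 350.7 / 16.4
Q = 21.4


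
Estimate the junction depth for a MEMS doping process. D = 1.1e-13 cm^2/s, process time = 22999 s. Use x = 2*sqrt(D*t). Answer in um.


Step 1: Compute D*t = 1.1e-13 * 22999 = 2.52989e-09 cm^2
Step 2: sqrt(D*t) = 5.0298e-05 cm
Step 3: x = 2 * 5.0298e-05 cm = 1.00596e-04 cm
Step 4: Convert to um (1 cm = 1e4 um): x = 1.006 um


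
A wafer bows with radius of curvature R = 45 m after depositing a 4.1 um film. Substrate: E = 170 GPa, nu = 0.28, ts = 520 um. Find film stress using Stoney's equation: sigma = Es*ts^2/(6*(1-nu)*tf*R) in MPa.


Step 1: Compute numerator: Es * ts^2 = 170 * 520^2 = 45968000 (GPa*um^2)
Step 2: Compute denominator (R in um): 6*(1-nu)*tf*R = 6*0.72*4.1*45e6 = 797040000.0 (um^2)
Step 3: sigma (GPa) = 45968000 / 797040000.0 = 5.7673e-02 GPa
Step 4: Convert to MPa (x1000): sigma = 57.7 MPa


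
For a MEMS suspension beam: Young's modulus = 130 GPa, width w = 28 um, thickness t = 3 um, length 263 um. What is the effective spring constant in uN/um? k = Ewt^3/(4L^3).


Step 1: Convert E to consistent units (1 GPa = 1000 uN/um^2).
E = 130 GPa = 130000 uN/um^2
Step 2: Compute t^3 = 3^3 = 27
Step 3: Compute L^3 = 263^3 = 18191447
Step 4: k = 130000 * 28 * 27 / (4 * 18191447)
k = 1.3506 uN/um


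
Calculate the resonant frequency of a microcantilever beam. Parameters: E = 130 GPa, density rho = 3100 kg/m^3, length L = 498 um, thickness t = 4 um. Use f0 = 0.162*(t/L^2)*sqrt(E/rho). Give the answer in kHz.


Step 1: Convert units to SI.
t_SI = 4e-6 m, L_SI = 498e-6 m
Step 2: Calculate sqrt(E/rho).
sqrt(130e9 / 3100) = 6475.76 m/s
Step 3: Compute f0.
f0 = 0.162 * 4e-6 / (498e-6)^2 * 6475.76 = 16920.3 Hz = 16.92 kHz


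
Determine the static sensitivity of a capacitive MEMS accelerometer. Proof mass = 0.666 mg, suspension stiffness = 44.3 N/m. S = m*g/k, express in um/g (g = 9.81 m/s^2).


Step 1: Convert mass: m = 0.666 mg = 6.66e-07 kg
Step 2: S = m * g / k = 6.66e-07 * 9.81 / 44.3
Step 3: S = 1.47e-07 m/g
Step 4: Convert to um/g: S = 0.147 um/g


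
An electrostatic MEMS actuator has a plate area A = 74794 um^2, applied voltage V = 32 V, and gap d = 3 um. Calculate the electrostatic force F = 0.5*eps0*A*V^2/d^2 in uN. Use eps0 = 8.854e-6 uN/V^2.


Step 1: Identify parameters.
eps0 = 8.854e-6 uN/V^2, A = 74794 um^2, V = 32 V, d = 3 um
Step 2: Compute V^2 = 32^2 = 1024
Step 3: Compute d^2 = 3^2 = 9
Step 4: F = 0.5 * 8.854e-6 * 74794 * 1024 / 9
F = 37.673 uN


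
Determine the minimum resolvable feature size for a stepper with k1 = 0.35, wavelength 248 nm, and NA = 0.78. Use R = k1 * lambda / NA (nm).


Step 1: Identify values: k1 = 0.35, lambda = 248 nm, NA = 0.78
Step 2: R = k1 * lambda / NA
R = 0.35 * 248 / 0.78
R = 111.3 nm


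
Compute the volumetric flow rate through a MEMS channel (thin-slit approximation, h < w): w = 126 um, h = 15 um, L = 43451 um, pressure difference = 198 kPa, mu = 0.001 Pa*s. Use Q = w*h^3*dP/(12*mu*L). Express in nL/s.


Step 1: Convert all dimensions to SI (meters).
w = 126e-6 m, h = 15e-6 m, L = 43451e-6 m, dP = 198e3 Pa
Step 2: Q = w * h^3 * dP / (12 * mu * L)
Q = 126e-6 * (15e-6)^3 * 198e3 / (12 * 0.001 * 43451e-6) = 1.6148363e-10 m^3/s
Step 3: Convert Q from m^3/s to nL/s (1 m^3 = 1e12 nL, so multiply by 1e12).
Q = 161.484 nL/s


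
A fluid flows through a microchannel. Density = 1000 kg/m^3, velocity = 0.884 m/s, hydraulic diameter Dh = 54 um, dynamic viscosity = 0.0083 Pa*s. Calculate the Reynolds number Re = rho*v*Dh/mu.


Step 1: Convert Dh to meters: Dh = 54e-6 m
Step 2: Re = rho * v * Dh / mu
Re = 1000 * 0.884 * 54e-6 / 0.0083
Re = 5.751


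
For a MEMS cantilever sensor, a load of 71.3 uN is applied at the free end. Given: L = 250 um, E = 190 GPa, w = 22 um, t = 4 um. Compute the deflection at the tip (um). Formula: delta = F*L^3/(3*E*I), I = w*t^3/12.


Step 1: Calculate the second moment of area.
I = w * t^3 / 12 = 22 * 4^3 / 12 = 117.3333 um^4
Step 2: Convert E to consistent units (1 GPa = 1000 uN/um^2).
E = 190 GPa = 190000 uN/um^2
Step 3: Calculate tip deflection.
delta = F * L^3 / (3 * E * I)
delta = 71.3 * 250^3 / (3 * 190000 * 117.3333)
delta = 16.6576 um


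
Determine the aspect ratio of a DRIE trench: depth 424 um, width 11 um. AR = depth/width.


Step 1: AR = depth / width
Step 2: AR = 424 / 11
AR = 38.5


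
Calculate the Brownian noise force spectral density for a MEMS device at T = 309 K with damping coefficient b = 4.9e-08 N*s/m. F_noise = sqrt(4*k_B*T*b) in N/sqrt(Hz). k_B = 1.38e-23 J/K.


Step 1: Compute 4 * k_B * T * b
= 4 * 1.38e-23 * 309 * 4.9e-08
= 8.3578e-28 N^2/Hz
Step 2: F_noise = sqrt(8.3578e-28)
F_noise = 2.89e-14 N/sqrt(Hz)


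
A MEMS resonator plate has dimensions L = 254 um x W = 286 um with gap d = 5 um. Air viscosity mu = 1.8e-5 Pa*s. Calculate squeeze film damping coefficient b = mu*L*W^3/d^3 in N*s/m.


Step 1: Convert to SI.
L = 254e-6 m, W = 286e-6 m, d = 5e-6 m
Step 2: W^3 = (286e-6)^3 = 2.34e-11 m^3
Step 3: d^3 = (5e-6)^3 = 1.25e-16 m^3
Step 4: b = 1.8e-5 * 254e-6 * 2.34e-11 / 1.25e-16
b = 8.56e-04 N*s/m


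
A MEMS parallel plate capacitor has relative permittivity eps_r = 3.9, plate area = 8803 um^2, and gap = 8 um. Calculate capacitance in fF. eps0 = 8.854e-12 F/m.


Step 1: Convert area to m^2: A = 8803e-12 m^2
Step 2: Convert gap to m: d = 8e-6 m
Step 3: C = eps0 * eps_r * A / d
C = 8.854e-12 * 3.9 * 8803e-12 / 8e-6
Step 4: Convert to fF (multiply by 1e15).
C = 38.0 fF


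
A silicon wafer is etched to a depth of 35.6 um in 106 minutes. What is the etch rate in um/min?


Step 1: Etch rate = depth / time
Step 2: rate = 35.6 / 106
rate = 0.336 um/min


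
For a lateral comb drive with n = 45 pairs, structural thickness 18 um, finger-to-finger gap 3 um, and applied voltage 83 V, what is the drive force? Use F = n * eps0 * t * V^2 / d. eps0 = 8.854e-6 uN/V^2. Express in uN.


Step 1: Parameters: n=45, eps0=8.854e-6 uN/V^2, t=18 um, V=83 V, d=3 um
Step 2: V^2 = 6889
Step 3: F = 45 * 8.854e-6 * 18 * 6889 / 3
F = 16.469 uN


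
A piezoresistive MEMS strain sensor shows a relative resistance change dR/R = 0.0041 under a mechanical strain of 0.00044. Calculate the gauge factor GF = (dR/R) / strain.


Step 1: Identify values.
dR/R = 0.0041, strain = 0.00044
Step 2: GF = (dR/R) / strain = 0.0041 / 0.00044
GF = 9.3


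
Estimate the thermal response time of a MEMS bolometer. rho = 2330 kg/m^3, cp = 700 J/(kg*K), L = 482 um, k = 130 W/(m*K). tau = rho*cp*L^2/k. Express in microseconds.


Step 1: Convert L to m: L = 482e-6 m
Step 2: L^2 = (482e-6)^2 = 2.32324e-07 m^2
Step 3: tau = 2330 * 700 * 2.32324e-07 / 130 = 2.91477265e-03 s
Step 4: Convert to microseconds (multiply by 1e6).
tau = 2914.773 us


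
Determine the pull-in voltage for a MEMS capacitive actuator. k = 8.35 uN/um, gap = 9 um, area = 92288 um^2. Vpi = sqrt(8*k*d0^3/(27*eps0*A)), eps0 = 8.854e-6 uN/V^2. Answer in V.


Step 1: Compute numerator: 8 * k * d0^3 = 8 * 8.35 * 9^3 = 48697.2
Step 2: Compute denominator: 27 * eps0 * A = 27 * 8.854e-6 * 92288 = 22.062185
Step 3: Vpi = sqrt(48697.2 / 22.062185)
Vpi = 46.98 V


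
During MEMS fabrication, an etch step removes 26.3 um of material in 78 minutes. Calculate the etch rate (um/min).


Step 1: Etch rate = depth / time
Step 2: rate = 26.3 / 78
rate = 0.337 um/min


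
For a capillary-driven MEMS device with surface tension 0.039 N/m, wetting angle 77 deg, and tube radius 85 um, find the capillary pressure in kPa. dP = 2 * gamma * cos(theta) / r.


Step 1: cos(77 deg) = 0.225
Step 2: Convert r to m: r = 85e-6 m
Step 3: dP = 2 * 0.039 * 0.225 / 85e-6 = 206.5 Pa
Step 4: Convert Pa to kPa (divide by 1000).
dP = 0.21 kPa


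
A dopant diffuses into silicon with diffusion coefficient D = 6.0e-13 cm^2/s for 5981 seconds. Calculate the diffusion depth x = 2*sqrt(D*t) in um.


Step 1: Compute D*t = 6.0e-13 * 5981 = 3.5886e-09 cm^2
Step 2: sqrt(D*t) = 5.99049e-05 cm
Step 3: x = 2 * 5.99049e-05 cm = 1.198098e-04 cm
Step 4: Convert to um (1 cm = 1e4 um): x = 1.198 um


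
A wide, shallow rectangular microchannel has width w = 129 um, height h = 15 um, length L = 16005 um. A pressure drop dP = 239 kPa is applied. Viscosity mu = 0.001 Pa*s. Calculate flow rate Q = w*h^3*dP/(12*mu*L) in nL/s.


Step 1: Convert all dimensions to SI (meters).
w = 129e-6 m, h = 15e-6 m, L = 16005e-6 m, dP = 239e3 Pa
Step 2: Q = w * h^3 * dP / (12 * mu * L)
Q = 129e-6 * (15e-6)^3 * 239e3 / (12 * 0.001 * 16005e-6) = 5.4178187e-10 m^3/s
Step 3: Convert Q from m^3/s to nL/s (1 m^3 = 1e12 nL, so multiply by 1e12).
Q = 541.782 nL/s


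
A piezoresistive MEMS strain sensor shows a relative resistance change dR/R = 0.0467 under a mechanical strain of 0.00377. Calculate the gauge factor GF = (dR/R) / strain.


Step 1: Identify values.
dR/R = 0.0467, strain = 0.00377
Step 2: GF = (dR/R) / strain = 0.0467 / 0.00377
GF = 12.4


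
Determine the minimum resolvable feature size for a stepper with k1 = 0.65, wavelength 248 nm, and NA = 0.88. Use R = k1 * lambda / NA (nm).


Step 1: Identify values: k1 = 0.65, lambda = 248 nm, NA = 0.88
Step 2: R = k1 * lambda / NA
R = 0.65 * 248 / 0.88
R = 183.2 nm


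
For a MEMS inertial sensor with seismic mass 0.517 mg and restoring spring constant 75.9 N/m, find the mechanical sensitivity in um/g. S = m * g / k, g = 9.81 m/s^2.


Step 1: Convert mass: m = 0.517 mg = 5.17e-07 kg
Step 2: S = m * g / k = 5.17e-07 * 9.81 / 75.9
Step 3: S = 6.68e-08 m/g
Step 4: Convert to um/g: S = 0.067 um/g


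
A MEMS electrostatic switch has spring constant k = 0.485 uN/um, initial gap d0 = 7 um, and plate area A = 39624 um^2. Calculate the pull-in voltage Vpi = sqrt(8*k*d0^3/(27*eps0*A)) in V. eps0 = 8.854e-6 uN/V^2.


Step 1: Compute numerator: 8 * k * d0^3 = 8 * 0.485 * 7^3 = 1330.84
Step 2: Compute denominator: 27 * eps0 * A = 27 * 8.854e-6 * 39624 = 9.472434
Step 3: Vpi = sqrt(1330.84 / 9.472434)
Vpi = 11.85 V


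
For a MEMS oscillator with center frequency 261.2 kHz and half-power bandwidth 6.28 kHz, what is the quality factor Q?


Step 1: Q = f0 / bandwidth
Step 2: Q = 261.2 / 6.28
Q = 41.6


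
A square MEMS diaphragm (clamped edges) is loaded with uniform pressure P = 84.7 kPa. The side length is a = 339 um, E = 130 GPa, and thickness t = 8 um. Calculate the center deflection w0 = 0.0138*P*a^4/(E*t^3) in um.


Step 1: Convert pressure to compatible units (E is in GPa, so P in GPa).
P = 84.7 kPa = 84.7e-6 GPa
Step 2: Compute numerator: 0.0138 * P * a^4.
a^4 = 339^4 = 13206836241
numerator = 0.0138 * 84.7e-6 * 13206836241 = 1.54369e+04
Step 3: Compute denominator: E * t^3 = 130 * 8^3 = 66560
Step 4: w0 = numerator / denominator = 1.54369e+04 / 66560 = 0.2319 um
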